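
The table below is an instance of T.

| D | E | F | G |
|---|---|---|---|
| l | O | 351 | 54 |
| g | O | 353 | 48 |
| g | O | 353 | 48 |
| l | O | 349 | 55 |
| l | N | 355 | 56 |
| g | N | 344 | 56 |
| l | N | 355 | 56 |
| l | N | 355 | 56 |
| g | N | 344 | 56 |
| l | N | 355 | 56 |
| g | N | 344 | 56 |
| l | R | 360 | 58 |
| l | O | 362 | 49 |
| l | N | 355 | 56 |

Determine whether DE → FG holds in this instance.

(D=l, E=O): 3 rows → {F,G} takes values {(351, 54), (349, 55), (362, 49)} — violation
(D=g, E=O): 2 rows → {F,G} = (353, 48), (353, 48) ✓
(D=l, E=N): 5 rows → {F,G} = (355, 56), (355, 56), (355, 56), (355, 56), (355, 56) ✓
(D=g, E=N): 3 rows → {F,G} = (344, 56), (344, 56), (344, 56) ✓
(D=l, E=R): 1 row → {F,G} = (360, 58) ✓
Two rows agree on DE but differ on FG, so DE → FG does not hold.

No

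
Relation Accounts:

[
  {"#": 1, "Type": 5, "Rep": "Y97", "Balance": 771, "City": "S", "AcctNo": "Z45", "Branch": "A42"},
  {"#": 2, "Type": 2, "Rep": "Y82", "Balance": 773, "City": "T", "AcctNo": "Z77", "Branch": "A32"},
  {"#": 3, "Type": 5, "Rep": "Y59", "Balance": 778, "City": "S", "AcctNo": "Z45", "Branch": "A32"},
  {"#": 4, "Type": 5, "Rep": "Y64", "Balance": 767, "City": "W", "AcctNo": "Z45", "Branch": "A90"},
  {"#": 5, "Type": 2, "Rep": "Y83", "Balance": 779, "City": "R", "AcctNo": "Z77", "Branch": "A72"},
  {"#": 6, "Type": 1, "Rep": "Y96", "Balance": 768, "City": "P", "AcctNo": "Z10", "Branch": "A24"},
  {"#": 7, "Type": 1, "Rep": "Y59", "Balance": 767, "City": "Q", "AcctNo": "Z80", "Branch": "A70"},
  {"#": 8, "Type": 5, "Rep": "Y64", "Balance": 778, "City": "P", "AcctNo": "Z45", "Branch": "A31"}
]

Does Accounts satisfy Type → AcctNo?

Type=5: rows 1, 3, 4, 8 → AcctNo = Z45, Z45, Z45, Z45 ✓
Type=2: rows 2, 5 → AcctNo = Z77, Z77 ✓
Type=1: rows 6, 7 → AcctNo takes values {Z10, Z80} — violation
Two rows agree on Type but differ on AcctNo, so Type → AcctNo does not hold.

No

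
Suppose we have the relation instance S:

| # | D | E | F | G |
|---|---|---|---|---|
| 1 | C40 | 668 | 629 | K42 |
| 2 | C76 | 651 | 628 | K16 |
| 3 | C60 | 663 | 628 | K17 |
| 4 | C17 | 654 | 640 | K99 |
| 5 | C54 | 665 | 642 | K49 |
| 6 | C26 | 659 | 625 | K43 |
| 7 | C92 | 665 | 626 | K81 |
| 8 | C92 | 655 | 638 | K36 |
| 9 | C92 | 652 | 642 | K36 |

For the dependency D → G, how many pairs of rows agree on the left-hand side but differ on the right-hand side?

2

D=C92: violating pairs (7,8), (7,9) — 2 pairs.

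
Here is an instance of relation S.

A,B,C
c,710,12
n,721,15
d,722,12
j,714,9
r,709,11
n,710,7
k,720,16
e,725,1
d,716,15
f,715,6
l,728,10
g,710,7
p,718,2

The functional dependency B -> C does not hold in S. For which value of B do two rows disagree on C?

B=710: 3 rows → C takes values {12, 7} — violation
B=721: 1 row → C = 15 ✓
B=722: 1 row → C = 12 ✓
B=714: 1 row → C = 9 ✓
B=709: 1 row → C = 11 ✓
B=720: 1 row → C = 16 ✓
B=725: 1 row → C = 1 ✓
B=716: 1 row → C = 15 ✓
B=715: 1 row → C = 6 ✓
B=728: 1 row → C = 10 ✓
B=718: 1 row → C = 2 ✓
The only B value with inconsistent C is B=710.

710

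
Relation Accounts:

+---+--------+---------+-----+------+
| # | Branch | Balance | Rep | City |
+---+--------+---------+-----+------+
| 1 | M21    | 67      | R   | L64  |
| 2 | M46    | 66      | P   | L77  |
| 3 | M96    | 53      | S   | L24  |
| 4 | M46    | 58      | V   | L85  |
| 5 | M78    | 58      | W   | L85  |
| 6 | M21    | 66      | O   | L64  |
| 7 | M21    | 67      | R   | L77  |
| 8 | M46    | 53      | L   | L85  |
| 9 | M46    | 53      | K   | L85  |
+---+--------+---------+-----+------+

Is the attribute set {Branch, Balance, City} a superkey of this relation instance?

No

Rows 8 and 9 have the same {Branch, Balance, City} value (Branch=M46, Balance=53, City=L85) but are distinct tuples, so {Branch, Balance, City} does not determine every attribute — not a superkey.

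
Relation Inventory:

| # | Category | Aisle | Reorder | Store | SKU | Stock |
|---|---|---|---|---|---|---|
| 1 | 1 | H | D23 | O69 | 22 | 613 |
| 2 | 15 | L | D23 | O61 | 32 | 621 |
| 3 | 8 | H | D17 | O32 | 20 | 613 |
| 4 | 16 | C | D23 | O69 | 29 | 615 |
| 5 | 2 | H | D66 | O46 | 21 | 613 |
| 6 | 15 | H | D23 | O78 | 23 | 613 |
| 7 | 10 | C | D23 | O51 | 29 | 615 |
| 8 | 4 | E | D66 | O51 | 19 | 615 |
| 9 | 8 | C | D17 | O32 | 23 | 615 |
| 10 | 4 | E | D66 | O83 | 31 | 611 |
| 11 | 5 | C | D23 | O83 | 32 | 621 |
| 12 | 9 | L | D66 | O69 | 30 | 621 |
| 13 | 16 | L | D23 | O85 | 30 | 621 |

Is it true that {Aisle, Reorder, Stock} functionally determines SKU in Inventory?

No

(Aisle=H, Reorder=D23, Stock=613): rows 1, 6 → SKU takes values {22, 23} — violation
(Aisle=L, Reorder=D23, Stock=621): rows 2, 13 → SKU takes values {32, 30} — violation
(Aisle=H, Reorder=D17, Stock=613): row 3 → SKU = 20 ✓
(Aisle=C, Reorder=D23, Stock=615): rows 4, 7 → SKU = 29, 29 ✓
(Aisle=H, Reorder=D66, Stock=613): row 5 → SKU = 21 ✓
(Aisle=E, Reorder=D66, Stock=615): row 8 → SKU = 19 ✓
(Aisle=C, Reorder=D17, Stock=615): row 9 → SKU = 23 ✓
(Aisle=E, Reorder=D66, Stock=611): row 10 → SKU = 31 ✓
(Aisle=C, Reorder=D23, Stock=621): row 11 → SKU = 32 ✓
(Aisle=L, Reorder=D66, Stock=621): row 12 → SKU = 30 ✓
Two rows agree on {Aisle, Reorder, Stock} but differ on SKU, so {Aisle, Reorder, Stock} -> SKU does not hold.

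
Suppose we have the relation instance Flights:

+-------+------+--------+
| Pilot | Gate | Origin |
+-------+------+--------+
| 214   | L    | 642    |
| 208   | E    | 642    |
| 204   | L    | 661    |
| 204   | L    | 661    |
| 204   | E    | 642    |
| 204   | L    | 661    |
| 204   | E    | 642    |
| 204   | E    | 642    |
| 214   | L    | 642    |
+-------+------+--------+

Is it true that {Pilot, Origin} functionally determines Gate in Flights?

(Pilot=214, Origin=642): 2 rows → Gate = L, L ✓
(Pilot=208, Origin=642): 1 row → Gate = E ✓
(Pilot=204, Origin=661): 3 rows → Gate = L, L, L ✓
(Pilot=204, Origin=642): 3 rows → Gate = E, E, E ✓
Every {Pilot, Origin} value is associated with a single Gate value, so {Pilot, Origin} -> Gate holds.

Yes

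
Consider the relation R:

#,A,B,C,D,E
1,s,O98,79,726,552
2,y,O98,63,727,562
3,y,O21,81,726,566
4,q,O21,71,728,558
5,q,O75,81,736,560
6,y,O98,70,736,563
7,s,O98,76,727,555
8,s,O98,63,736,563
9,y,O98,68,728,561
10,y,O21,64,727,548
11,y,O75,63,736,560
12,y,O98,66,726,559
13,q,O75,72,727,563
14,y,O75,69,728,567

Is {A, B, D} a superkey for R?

All 14 rows have distinct {A, B, D} values, so {A, B, D} → (all attributes) holds and {A, B, D} is a superkey.

Yes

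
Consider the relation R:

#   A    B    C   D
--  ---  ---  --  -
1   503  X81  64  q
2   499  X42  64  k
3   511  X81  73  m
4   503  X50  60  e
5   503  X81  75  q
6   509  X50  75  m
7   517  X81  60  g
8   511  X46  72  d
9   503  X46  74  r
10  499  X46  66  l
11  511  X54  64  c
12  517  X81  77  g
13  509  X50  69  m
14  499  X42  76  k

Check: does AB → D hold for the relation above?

(A=503, B=X81): rows 1, 5 → D = q, q ✓
(A=499, B=X42): rows 2, 14 → D = k, k ✓
(A=511, B=X81): row 3 → D = m ✓
(A=503, B=X50): row 4 → D = e ✓
(A=509, B=X50): rows 6, 13 → D = m, m ✓
(A=517, B=X81): rows 7, 12 → D = g, g ✓
(A=511, B=X46): row 8 → D = d ✓
(A=503, B=X46): row 9 → D = r ✓
(A=499, B=X46): row 10 → D = l ✓
(A=511, B=X54): row 11 → D = c ✓
Every AB value is associated with a single D value, so AB → D holds.

Yes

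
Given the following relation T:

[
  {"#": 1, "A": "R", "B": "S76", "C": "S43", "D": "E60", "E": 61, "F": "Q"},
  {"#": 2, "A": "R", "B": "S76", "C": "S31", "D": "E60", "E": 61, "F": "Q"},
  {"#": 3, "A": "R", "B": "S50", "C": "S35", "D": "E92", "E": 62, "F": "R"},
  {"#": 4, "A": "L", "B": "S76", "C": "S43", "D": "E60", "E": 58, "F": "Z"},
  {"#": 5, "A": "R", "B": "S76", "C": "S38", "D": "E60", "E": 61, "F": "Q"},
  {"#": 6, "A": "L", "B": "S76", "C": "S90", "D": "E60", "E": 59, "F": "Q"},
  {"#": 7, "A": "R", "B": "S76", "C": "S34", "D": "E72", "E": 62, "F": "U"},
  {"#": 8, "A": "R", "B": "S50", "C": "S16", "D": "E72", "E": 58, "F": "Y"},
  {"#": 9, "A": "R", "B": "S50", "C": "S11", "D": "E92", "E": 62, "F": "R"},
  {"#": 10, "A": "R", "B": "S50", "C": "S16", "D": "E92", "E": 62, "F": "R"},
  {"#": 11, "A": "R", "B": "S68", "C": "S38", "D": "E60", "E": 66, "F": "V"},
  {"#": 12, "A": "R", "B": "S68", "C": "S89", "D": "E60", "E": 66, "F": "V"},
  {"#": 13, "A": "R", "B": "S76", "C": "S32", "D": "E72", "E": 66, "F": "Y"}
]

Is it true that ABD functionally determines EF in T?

No

(A=R, B=S76, D=E60): rows 1, 2, 5 → {E,F} = (61, Q), (61, Q), (61, Q) ✓
(A=R, B=S50, D=E92): rows 3, 9, 10 → {E,F} = (62, R), (62, R), (62, R) ✓
(A=L, B=S76, D=E60): rows 4, 6 → {E,F} takes values {(58, Z), (59, Q)} — violation
(A=R, B=S76, D=E72): rows 7, 13 → {E,F} takes values {(62, U), (66, Y)} — violation
(A=R, B=S50, D=E72): row 8 → {E,F} = (58, Y) ✓
(A=R, B=S68, D=E60): rows 11, 12 → {E,F} = (66, V), (66, V) ✓
Two rows agree on ABD but differ on EF, so ABD -> EF does not hold.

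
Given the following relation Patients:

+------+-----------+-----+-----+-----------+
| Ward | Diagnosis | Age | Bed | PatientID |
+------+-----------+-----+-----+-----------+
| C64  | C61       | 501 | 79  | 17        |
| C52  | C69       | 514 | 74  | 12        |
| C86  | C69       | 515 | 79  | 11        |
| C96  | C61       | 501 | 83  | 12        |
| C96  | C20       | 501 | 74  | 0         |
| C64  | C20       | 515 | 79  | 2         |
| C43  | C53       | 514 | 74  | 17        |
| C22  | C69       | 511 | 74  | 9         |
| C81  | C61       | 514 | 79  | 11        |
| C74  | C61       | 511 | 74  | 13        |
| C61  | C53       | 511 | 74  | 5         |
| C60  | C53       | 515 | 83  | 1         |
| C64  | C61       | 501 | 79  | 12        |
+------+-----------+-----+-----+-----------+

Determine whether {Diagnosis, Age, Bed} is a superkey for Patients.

No

Two distinct rows share (Diagnosis=C61, Age=501, Bed=79), so {Diagnosis, Age, Bed} does not determine every attribute — not a superkey.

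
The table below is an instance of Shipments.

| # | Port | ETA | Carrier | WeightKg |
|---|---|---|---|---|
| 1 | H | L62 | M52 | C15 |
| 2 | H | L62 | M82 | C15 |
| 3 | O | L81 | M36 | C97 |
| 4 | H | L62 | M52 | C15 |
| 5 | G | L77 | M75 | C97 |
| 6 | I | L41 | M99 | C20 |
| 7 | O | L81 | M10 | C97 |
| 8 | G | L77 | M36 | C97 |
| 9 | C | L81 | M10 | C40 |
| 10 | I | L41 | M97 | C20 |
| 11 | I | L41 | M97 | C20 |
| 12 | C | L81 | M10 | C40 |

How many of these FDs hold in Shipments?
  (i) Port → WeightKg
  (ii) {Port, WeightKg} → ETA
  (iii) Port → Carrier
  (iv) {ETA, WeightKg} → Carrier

(i) Port → WeightKg: every LHS value maps to a single RHS value — holds.
(ii) {Port, WeightKg} → ETA: every LHS value maps to a single RHS value — holds.
(iii) Port → Carrier: Port=H: rows 1, 2, 4 → Carrier takes values {M52, M82} — violation; Port=O: rows 3, 7 → Carrier takes values {M36, M10} — violation; Port=G: rows 5, 8 → Carrier takes values {M75, M36} — violation; Port=I: rows 6, 10, 11 → Carrier takes values {M99, M97} — violation — fails.
(iv) {ETA, WeightKg} → Carrier: (ETA=L62, WeightKg=C15): rows 1, 2, 4 → Carrier takes values {M52, M82} — violation; (ETA=L81, WeightKg=C97): rows 3, 7 → Carrier takes values {M36, M10} — violation; (ETA=L77, WeightKg=C97): rows 5, 8 → Carrier takes values {M75, M36} — violation; (ETA=L41, WeightKg=C20): rows 6, 10, 11 → Carrier takes values {M99, M97} — violation — fails.
2 of the 4 dependencies hold.

2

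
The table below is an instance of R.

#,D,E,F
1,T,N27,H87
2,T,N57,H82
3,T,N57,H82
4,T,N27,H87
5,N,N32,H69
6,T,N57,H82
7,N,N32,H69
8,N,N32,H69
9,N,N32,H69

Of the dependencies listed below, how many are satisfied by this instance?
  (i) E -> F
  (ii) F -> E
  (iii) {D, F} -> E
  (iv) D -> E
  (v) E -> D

(i) E -> F: every LHS value maps to a single RHS value — holds.
(ii) F -> E: every LHS value maps to a single RHS value — holds.
(iii) {D, F} -> E: every LHS value maps to a single RHS value — holds.
(iv) D -> E: D=T: rows 1, 2, 3, 4, 6 → E takes values {N27, N57} — violation — fails.
(v) E -> D: every LHS value maps to a single RHS value — holds.
4 of the 5 dependencies hold.

4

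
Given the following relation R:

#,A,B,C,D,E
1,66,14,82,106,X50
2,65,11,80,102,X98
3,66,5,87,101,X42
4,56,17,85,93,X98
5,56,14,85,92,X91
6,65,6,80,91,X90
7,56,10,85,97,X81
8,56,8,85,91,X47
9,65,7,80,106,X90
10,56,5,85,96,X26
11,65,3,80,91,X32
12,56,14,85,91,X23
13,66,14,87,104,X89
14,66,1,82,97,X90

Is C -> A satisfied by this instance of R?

Yes

C=82: rows 1, 14 → A = 66, 66 ✓
C=80: rows 2, 6, 9, 11 → A = 65, 65, 65, 65 ✓
C=87: rows 3, 13 → A = 66, 66 ✓
C=85: rows 4, 5, 7, 8, 10, 12 → A = 56, 56, 56, 56, 56, 56 ✓
Every C value is associated with a single A value, so C -> A holds.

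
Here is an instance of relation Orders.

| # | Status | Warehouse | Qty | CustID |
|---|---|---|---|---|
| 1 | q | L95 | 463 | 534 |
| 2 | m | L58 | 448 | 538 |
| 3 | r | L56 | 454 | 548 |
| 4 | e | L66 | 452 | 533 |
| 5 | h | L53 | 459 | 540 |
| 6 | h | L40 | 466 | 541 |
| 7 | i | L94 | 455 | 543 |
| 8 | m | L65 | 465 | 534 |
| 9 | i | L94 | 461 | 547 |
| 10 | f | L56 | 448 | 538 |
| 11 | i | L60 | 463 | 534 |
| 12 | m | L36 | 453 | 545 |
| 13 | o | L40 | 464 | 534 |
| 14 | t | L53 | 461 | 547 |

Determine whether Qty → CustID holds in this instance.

Qty=463: rows 1, 11 → CustID = 534, 534 ✓
Qty=448: rows 2, 10 → CustID = 538, 538 ✓
Qty=454: row 3 → CustID = 548 ✓
Qty=452: row 4 → CustID = 533 ✓
Qty=459: row 5 → CustID = 540 ✓
Qty=466: row 6 → CustID = 541 ✓
Qty=455: row 7 → CustID = 543 ✓
Qty=465: row 8 → CustID = 534 ✓
Qty=461: rows 9, 14 → CustID = 547, 547 ✓
Qty=453: row 12 → CustID = 545 ✓
Qty=464: row 13 → CustID = 534 ✓
Every Qty value is associated with a single CustID value, so Qty → CustID holds.

Yes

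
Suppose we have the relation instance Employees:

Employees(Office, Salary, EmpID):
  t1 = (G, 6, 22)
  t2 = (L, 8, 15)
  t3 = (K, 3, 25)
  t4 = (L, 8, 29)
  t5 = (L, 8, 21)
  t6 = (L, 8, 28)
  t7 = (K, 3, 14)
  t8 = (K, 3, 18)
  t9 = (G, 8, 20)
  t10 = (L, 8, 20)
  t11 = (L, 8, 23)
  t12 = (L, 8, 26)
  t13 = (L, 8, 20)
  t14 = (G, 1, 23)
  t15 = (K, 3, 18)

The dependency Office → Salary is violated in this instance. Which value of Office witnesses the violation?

G

Office=G: rows 1, 9, 14 → Salary takes values {6, 8, 1} — violation
Office=L: rows 2, 4, 5, 6, 10, 11, 12, 13 → Salary = 8, 8, 8, 8, 8, 8, 8, 8 ✓
Office=K: rows 3, 7, 8, 15 → Salary = 3, 3, 3, 3 ✓
The only Office value with inconsistent Salary is Office=G.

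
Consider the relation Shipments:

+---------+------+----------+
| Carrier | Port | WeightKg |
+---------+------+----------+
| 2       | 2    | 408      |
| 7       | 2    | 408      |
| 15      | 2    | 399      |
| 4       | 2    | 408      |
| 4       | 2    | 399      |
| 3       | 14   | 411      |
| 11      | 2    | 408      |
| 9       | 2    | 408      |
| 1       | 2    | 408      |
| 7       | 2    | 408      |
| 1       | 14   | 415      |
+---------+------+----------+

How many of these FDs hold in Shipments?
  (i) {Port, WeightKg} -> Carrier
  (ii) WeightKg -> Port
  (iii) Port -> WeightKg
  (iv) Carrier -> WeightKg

(i) {Port, WeightKg} -> Carrier: (Port=2, WeightKg=408): 7 rows → Carrier takes values {2, 7, 4, 11, 9, 1} — violation; (Port=2, WeightKg=399): 2 rows → Carrier takes values {15, 4} — violation — fails.
(ii) WeightKg -> Port: every LHS value maps to a single RHS value — holds.
(iii) Port -> WeightKg: Port=2: 9 rows → WeightKg takes values {408, 399} — violation; Port=14: 2 rows → WeightKg takes values {411, 415} — violation — fails.
(iv) Carrier -> WeightKg: Carrier=4: 2 rows → WeightKg takes values {408, 399} — violation; Carrier=1: 2 rows → WeightKg takes values {408, 415} — violation — fails.
1 of the 4 dependencies holds.

1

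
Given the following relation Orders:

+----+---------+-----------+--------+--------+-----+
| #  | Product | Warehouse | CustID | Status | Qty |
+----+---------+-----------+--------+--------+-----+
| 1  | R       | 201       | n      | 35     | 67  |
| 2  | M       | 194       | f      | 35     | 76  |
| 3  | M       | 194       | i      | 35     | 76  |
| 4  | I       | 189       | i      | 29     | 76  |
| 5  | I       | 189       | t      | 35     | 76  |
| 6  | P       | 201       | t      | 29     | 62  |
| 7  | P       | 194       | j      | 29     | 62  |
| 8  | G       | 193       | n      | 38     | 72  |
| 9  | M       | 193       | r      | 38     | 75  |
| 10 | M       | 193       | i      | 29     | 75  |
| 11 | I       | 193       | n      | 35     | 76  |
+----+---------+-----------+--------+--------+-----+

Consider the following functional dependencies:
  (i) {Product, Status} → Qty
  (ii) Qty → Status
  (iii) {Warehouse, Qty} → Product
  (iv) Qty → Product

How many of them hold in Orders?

(i) {Product, Status} → Qty: every LHS value maps to a single RHS value — holds.
(ii) Qty → Status: Qty=76: rows 2, 3, 4, 5, 11 → Status takes values {35, 29} — violation; Qty=75: rows 9, 10 → Status takes values {38, 29} — violation — fails.
(iii) {Warehouse, Qty} → Product: every LHS value maps to a single RHS value — holds.
(iv) Qty → Product: Qty=76: rows 2, 3, 4, 5, 11 → Product takes values {M, I} — violation — fails.
2 of the 4 dependencies hold.

2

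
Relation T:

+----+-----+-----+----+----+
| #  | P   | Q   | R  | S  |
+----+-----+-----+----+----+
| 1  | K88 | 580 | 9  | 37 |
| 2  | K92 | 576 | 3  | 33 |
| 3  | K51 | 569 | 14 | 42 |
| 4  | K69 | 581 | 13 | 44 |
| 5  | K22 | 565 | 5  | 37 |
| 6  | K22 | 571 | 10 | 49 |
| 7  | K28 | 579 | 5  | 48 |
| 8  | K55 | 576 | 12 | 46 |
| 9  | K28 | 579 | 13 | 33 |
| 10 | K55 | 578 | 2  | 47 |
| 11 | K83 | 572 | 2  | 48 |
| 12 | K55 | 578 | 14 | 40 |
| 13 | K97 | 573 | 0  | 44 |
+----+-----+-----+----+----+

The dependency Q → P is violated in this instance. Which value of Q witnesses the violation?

576

Q=580: row 1 → P = K88 ✓
Q=576: rows 2, 8 → P takes values {K92, K55} — violation
Q=569: row 3 → P = K51 ✓
Q=581: row 4 → P = K69 ✓
Q=565: row 5 → P = K22 ✓
Q=571: row 6 → P = K22 ✓
Q=579: rows 7, 9 → P = K28, K28 ✓
Q=578: rows 10, 12 → P = K55, K55 ✓
Q=572: row 11 → P = K83 ✓
Q=573: row 13 → P = K97 ✓
The only Q value with inconsistent P is Q=576.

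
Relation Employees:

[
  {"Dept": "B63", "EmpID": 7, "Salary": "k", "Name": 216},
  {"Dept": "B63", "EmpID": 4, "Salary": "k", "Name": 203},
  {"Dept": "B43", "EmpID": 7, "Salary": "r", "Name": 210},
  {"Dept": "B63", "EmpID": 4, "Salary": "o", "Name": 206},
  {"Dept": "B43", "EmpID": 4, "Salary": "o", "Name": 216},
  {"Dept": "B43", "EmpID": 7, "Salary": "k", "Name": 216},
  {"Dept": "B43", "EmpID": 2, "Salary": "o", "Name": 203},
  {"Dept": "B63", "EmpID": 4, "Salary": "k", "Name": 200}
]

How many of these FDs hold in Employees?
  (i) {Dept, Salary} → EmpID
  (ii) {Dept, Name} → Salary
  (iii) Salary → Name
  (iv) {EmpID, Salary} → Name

0

(i) {Dept, Salary} → EmpID: (Dept=B63, Salary=k): 3 rows → EmpID takes values {7, 4} — violation; (Dept=B43, Salary=o): 2 rows → EmpID takes values {4, 2} — violation — fails.
(ii) {Dept, Name} → Salary: (Dept=B43, Name=216): 2 rows → Salary takes values {o, k} — violation — fails.
(iii) Salary → Name: Salary=k: 4 rows → Name takes values {216, 203, 200} — violation; Salary=o: 3 rows → Name takes values {206, 216, 203} — violation — fails.
(iv) {EmpID, Salary} → Name: (EmpID=4, Salary=k): 2 rows → Name takes values {203, 200} — violation; (EmpID=4, Salary=o): 2 rows → Name takes values {206, 216} — violation — fails.
None of the 4 dependencies hold.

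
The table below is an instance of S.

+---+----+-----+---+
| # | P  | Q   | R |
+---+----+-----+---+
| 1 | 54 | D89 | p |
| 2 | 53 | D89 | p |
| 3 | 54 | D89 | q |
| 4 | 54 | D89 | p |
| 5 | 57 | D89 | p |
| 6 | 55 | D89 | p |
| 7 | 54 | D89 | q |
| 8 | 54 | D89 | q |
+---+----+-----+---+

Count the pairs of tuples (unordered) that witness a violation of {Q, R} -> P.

(Q=D89, R=p): violating pairs (1,2), (1,5), (1,6), (2,4), (2,5), (2,6), (4,5), (4,6), (5,6) — 9 pairs.
(Q=D89, R=q): all 3 rows agree on P — 0 pairs.

9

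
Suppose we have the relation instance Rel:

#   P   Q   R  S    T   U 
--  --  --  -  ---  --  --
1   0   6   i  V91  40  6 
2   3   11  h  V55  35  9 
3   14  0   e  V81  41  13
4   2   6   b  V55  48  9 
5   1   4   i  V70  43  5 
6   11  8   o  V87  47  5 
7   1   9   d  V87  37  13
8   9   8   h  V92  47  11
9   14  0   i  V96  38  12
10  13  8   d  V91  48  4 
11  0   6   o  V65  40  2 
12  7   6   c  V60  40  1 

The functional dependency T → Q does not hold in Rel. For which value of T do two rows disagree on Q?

48

T=40: rows 1, 11, 12 → Q = 6, 6, 6 ✓
T=35: row 2 → Q = 11 ✓
T=41: row 3 → Q = 0 ✓
T=48: rows 4, 10 → Q takes values {6, 8} — violation
T=43: row 5 → Q = 4 ✓
T=47: rows 6, 8 → Q = 8, 8 ✓
T=37: row 7 → Q = 9 ✓
T=38: row 9 → Q = 0 ✓
The only T value with inconsistent Q is T=48.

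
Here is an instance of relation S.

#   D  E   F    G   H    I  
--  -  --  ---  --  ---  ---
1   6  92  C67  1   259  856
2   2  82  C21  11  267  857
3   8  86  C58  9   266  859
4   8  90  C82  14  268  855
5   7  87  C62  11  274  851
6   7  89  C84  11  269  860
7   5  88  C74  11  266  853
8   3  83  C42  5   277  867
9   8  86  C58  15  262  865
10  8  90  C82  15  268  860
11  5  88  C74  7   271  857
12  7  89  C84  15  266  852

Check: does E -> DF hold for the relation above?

E=92: row 1 → {D,F} = (6, C67) ✓
E=82: row 2 → {D,F} = (2, C21) ✓
E=86: rows 3, 9 → {D,F} = (8, C58), (8, C58) ✓
E=90: rows 4, 10 → {D,F} = (8, C82), (8, C82) ✓
E=87: row 5 → {D,F} = (7, C62) ✓
E=89: rows 6, 12 → {D,F} = (7, C84), (7, C84) ✓
E=88: rows 7, 11 → {D,F} = (5, C74), (5, C74) ✓
E=83: row 8 → {D,F} = (3, C42) ✓
Every E value is associated with a single DF value, so E -> DF holds.

Yes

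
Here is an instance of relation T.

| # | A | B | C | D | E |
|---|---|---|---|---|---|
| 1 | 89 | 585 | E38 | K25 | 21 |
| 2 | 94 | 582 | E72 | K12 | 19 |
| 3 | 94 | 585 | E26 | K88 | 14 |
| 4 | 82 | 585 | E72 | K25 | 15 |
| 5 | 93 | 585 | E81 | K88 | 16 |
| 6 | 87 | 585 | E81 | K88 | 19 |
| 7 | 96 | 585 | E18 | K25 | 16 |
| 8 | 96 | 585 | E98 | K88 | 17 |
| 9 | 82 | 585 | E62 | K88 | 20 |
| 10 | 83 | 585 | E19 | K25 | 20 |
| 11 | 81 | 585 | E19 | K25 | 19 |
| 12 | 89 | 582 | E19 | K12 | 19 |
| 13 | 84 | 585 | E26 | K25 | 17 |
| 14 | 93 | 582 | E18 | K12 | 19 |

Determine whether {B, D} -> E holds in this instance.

(B=585, D=K25): rows 1, 4, 7, 10, 11, 13 → E takes values {21, 15, 16, 20, 19, 17} — violation
(B=582, D=K12): rows 2, 12, 14 → E = 19, 19, 19 ✓
(B=585, D=K88): rows 3, 5, 6, 8, 9 → E takes values {14, 16, 19, 17, 20} — violation
Two rows agree on {B, D} but differ on E, so {B, D} -> E does not hold.

No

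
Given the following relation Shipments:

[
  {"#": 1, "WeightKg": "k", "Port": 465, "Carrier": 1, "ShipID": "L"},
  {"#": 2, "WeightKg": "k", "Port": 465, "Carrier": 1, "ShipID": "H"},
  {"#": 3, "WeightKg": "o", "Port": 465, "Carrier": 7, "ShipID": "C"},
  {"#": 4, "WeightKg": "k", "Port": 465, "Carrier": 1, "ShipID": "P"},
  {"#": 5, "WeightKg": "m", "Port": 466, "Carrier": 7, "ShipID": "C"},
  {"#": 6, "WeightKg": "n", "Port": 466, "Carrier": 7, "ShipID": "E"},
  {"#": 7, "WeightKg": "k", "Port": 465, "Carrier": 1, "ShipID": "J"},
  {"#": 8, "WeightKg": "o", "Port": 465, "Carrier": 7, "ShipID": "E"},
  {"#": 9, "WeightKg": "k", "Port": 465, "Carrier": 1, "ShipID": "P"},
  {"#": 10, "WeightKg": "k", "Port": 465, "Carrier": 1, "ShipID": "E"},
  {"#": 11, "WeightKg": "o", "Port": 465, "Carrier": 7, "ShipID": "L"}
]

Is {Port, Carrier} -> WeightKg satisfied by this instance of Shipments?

(Port=465, Carrier=1): rows 1, 2, 4, 7, 9, 10 → WeightKg = k, k, k, k, k, k ✓
(Port=465, Carrier=7): rows 3, 8, 11 → WeightKg = o, o, o ✓
(Port=466, Carrier=7): rows 5, 6 → WeightKg takes values {m, n} — violation
Two rows agree on {Port, Carrier} but differ on WeightKg, so {Port, Carrier} -> WeightKg does not hold.

No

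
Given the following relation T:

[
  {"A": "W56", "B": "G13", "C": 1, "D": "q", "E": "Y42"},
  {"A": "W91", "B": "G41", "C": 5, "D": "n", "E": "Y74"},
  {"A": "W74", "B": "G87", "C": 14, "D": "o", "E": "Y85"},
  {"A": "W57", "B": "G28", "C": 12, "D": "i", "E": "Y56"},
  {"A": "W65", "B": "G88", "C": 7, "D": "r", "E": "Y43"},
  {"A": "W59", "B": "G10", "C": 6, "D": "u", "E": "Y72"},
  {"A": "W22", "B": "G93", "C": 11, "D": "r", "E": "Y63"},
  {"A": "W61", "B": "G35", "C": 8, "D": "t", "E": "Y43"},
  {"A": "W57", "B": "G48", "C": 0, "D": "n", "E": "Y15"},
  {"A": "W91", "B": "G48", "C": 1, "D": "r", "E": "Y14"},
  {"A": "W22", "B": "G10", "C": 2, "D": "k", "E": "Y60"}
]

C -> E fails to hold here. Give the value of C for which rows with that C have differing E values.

1

C=1: 2 rows → E takes values {Y42, Y14} — violation
C=5: 1 row → E = Y74 ✓
C=14: 1 row → E = Y85 ✓
C=12: 1 row → E = Y56 ✓
C=7: 1 row → E = Y43 ✓
C=6: 1 row → E = Y72 ✓
C=11: 1 row → E = Y63 ✓
C=8: 1 row → E = Y43 ✓
C=0: 1 row → E = Y15 ✓
C=2: 1 row → E = Y60 ✓
The only C value with inconsistent E is C=1.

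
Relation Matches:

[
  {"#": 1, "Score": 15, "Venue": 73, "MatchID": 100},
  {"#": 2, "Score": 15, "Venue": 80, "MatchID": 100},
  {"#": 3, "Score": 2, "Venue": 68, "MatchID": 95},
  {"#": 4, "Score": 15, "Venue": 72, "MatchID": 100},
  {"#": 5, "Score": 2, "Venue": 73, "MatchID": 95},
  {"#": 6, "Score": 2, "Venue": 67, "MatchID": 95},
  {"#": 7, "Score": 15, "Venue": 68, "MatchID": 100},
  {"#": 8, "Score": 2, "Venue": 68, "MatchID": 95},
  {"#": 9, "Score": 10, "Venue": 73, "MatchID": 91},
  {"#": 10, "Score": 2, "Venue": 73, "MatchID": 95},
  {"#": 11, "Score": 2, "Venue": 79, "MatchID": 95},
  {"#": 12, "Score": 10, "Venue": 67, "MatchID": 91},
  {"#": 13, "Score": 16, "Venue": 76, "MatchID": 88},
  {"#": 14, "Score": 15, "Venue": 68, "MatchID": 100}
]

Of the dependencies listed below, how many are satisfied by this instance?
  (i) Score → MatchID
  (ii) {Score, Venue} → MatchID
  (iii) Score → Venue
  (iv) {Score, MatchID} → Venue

(i) Score → MatchID: every LHS value maps to a single RHS value — holds.
(ii) {Score, Venue} → MatchID: every LHS value maps to a single RHS value — holds.
(iii) Score → Venue: Score=15: rows 1, 2, 4, 7, 14 → Venue takes values {73, 80, 72, 68} — violation; Score=2: rows 3, 5, 6, 8, 10, 11 → Venue takes values {68, 73, 67, 79} — violation; Score=10: rows 9, 12 → Venue takes values {73, 67} — violation — fails.
(iv) {Score, MatchID} → Venue: (Score=15, MatchID=100): rows 1, 2, 4, 7, 14 → Venue takes values {73, 80, 72, 68} — violation; (Score=2, MatchID=95): rows 3, 5, 6, 8, 10, 11 → Venue takes values {68, 73, 67, 79} — violation; (Score=10, MatchID=91): rows 9, 12 → Venue takes values {73, 67} — violation — fails.
2 of the 4 dependencies hold.

2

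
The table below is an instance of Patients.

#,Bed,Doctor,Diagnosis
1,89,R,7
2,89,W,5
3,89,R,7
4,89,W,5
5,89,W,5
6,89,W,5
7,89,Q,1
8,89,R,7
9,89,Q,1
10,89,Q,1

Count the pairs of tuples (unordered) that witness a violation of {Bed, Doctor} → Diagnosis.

0

(Bed=89, Doctor=R): all 3 rows agree on Diagnosis — 0 pairs.
(Bed=89, Doctor=W): all 4 rows agree on Diagnosis — 0 pairs.
(Bed=89, Doctor=Q): all 3 rows agree on Diagnosis — 0 pairs.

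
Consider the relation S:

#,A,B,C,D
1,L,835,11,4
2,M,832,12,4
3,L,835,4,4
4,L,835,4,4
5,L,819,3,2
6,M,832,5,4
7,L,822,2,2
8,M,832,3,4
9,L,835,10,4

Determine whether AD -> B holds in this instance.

(A=L, D=4): rows 1, 3, 4, 9 → B = 835, 835, 835, 835 ✓
(A=M, D=4): rows 2, 6, 8 → B = 832, 832, 832 ✓
(A=L, D=2): rows 5, 7 → B takes values {819, 822} — violation
Two rows agree on AD but differ on B, so AD -> B does not hold.

No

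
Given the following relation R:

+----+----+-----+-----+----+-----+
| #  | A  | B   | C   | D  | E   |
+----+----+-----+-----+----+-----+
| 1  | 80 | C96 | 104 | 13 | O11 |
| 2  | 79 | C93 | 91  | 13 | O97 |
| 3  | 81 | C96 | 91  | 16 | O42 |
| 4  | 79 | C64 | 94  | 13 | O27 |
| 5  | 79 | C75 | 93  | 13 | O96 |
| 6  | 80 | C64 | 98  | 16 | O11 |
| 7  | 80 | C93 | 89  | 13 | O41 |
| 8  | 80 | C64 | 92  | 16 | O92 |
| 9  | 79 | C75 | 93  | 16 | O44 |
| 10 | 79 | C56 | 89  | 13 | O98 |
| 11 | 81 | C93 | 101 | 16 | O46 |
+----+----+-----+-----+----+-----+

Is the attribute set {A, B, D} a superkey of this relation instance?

Rows 6 and 8 have the same {A, B, D} value (A=80, B=C64, D=16) but are distinct tuples, so {A, B, D} does not determine every attribute — not a superkey.

No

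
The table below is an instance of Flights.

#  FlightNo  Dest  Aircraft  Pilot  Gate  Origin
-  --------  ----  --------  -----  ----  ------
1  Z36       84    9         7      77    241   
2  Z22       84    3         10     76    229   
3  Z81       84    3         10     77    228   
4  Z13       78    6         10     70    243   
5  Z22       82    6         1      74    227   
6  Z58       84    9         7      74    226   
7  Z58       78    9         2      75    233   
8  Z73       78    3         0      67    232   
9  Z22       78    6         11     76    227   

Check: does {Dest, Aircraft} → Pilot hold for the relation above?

(Dest=84, Aircraft=9): rows 1, 6 → Pilot = 7, 7 ✓
(Dest=84, Aircraft=3): rows 2, 3 → Pilot = 10, 10 ✓
(Dest=78, Aircraft=6): rows 4, 9 → Pilot takes values {10, 11} — violation
(Dest=82, Aircraft=6): row 5 → Pilot = 1 ✓
(Dest=78, Aircraft=9): row 7 → Pilot = 2 ✓
(Dest=78, Aircraft=3): row 8 → Pilot = 0 ✓
Two rows agree on {Dest, Aircraft} but differ on Pilot, so {Dest, Aircraft} → Pilot does not hold.

No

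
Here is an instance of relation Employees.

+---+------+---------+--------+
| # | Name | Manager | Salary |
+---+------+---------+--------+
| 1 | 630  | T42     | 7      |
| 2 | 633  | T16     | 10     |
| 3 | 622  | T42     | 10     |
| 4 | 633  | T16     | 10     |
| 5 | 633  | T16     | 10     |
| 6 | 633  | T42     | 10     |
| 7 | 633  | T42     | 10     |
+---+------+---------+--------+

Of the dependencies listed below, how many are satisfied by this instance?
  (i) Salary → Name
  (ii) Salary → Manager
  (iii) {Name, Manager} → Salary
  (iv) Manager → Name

1

(i) Salary → Name: Salary=10: rows 2, 3, 4, 5, 6, 7 → Name takes values {633, 622} — violation — fails.
(ii) Salary → Manager: Salary=10: rows 2, 3, 4, 5, 6, 7 → Manager takes values {T16, T42} — violation — fails.
(iii) {Name, Manager} → Salary: every LHS value maps to a single RHS value — holds.
(iv) Manager → Name: Manager=T42: rows 1, 3, 6, 7 → Name takes values {630, 622, 633} — violation — fails.
1 of the 4 dependencies holds.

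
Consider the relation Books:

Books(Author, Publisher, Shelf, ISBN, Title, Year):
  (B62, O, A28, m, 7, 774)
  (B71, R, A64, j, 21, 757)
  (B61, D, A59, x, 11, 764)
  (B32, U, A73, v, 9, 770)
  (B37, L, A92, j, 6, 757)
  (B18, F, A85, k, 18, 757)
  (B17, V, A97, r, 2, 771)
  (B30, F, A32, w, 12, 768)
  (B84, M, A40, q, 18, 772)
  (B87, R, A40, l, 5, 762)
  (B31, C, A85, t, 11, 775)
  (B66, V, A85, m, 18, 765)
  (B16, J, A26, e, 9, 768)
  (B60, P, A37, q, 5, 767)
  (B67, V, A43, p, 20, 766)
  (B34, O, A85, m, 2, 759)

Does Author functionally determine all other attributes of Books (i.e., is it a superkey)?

Yes

All 16 rows have distinct Author values, so Author → (all attributes) holds and Author is a superkey.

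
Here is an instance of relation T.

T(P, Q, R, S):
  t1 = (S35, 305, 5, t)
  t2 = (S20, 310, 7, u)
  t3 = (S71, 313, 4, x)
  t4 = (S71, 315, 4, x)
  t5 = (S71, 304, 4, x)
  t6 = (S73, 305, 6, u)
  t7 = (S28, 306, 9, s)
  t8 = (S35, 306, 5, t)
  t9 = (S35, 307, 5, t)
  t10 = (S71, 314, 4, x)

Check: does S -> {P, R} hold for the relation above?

S=t: rows 1, 8, 9 → {P,R} = (S35, 5), (S35, 5), (S35, 5) ✓
S=u: rows 2, 6 → {P,R} takes values {(S20, 7), (S73, 6)} — violation
S=x: rows 3, 4, 5, 10 → {P,R} = (S71, 4), (S71, 4), (S71, 4), (S71, 4) ✓
S=s: row 7 → {P,R} = (S28, 9) ✓
Two rows agree on S but differ on {P, R}, so S -> {P, R} does not hold.

No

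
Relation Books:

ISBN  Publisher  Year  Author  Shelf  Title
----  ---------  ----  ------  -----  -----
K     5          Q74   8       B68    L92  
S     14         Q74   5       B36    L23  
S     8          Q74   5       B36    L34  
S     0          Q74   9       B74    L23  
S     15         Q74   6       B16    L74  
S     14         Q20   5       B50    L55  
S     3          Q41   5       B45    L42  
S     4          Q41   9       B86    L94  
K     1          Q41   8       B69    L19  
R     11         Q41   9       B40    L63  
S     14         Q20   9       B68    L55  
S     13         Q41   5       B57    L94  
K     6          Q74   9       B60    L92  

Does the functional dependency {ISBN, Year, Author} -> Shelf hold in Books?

(ISBN=K, Year=Q74, Author=8): 1 row → Shelf = B68 ✓
(ISBN=S, Year=Q74, Author=5): 2 rows → Shelf = B36, B36 ✓
(ISBN=S, Year=Q74, Author=9): 1 row → Shelf = B74 ✓
(ISBN=S, Year=Q74, Author=6): 1 row → Shelf = B16 ✓
(ISBN=S, Year=Q20, Author=5): 1 row → Shelf = B50 ✓
(ISBN=S, Year=Q41, Author=5): 2 rows → Shelf takes values {B45, B57} — violation
(ISBN=S, Year=Q41, Author=9): 1 row → Shelf = B86 ✓
(ISBN=K, Year=Q41, Author=8): 1 row → Shelf = B69 ✓
(ISBN=R, Year=Q41, Author=9): 1 row → Shelf = B40 ✓
(ISBN=S, Year=Q20, Author=9): 1 row → Shelf = B68 ✓
(ISBN=K, Year=Q74, Author=9): 1 row → Shelf = B60 ✓
Two rows agree on {ISBN, Year, Author} but differ on Shelf, so {ISBN, Year, Author} -> Shelf does not hold.

No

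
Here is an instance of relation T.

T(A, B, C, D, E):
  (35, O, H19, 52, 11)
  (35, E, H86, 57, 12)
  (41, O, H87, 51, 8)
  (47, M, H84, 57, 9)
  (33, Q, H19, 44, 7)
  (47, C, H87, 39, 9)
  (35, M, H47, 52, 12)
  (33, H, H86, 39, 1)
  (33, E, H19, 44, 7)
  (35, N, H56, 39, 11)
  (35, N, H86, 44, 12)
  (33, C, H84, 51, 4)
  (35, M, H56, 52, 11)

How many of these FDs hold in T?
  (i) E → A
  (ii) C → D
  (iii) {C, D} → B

1

(i) E → A: every LHS value maps to a single RHS value — holds.
(ii) C → D: C=H19: 3 rows → D takes values {52, 44} — violation; C=H86: 3 rows → D takes values {57, 39, 44} — violation; C=H87: 2 rows → D takes values {51, 39} — violation; C=H84: 2 rows → D takes values {57, 51} — violation; C=H56: 2 rows → D takes values {39, 52} — violation — fails.
(iii) {C, D} → B: (C=H19, D=44): 2 rows → B takes values {Q, E} — violation — fails.
1 of the 3 dependencies holds.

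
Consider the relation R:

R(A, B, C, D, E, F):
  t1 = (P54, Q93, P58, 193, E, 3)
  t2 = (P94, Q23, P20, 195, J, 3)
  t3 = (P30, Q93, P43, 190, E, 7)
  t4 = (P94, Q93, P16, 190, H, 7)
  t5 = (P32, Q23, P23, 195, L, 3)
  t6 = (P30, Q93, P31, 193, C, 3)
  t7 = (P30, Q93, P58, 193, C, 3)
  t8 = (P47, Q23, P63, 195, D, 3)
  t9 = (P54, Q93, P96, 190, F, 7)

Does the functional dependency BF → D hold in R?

(B=Q93, F=3): rows 1, 6, 7 → D = 193, 193, 193 ✓
(B=Q23, F=3): rows 2, 5, 8 → D = 195, 195, 195 ✓
(B=Q93, F=7): rows 3, 4, 9 → D = 190, 190, 190 ✓
Every BF value is associated with a single D value, so BF → D holds.

Yes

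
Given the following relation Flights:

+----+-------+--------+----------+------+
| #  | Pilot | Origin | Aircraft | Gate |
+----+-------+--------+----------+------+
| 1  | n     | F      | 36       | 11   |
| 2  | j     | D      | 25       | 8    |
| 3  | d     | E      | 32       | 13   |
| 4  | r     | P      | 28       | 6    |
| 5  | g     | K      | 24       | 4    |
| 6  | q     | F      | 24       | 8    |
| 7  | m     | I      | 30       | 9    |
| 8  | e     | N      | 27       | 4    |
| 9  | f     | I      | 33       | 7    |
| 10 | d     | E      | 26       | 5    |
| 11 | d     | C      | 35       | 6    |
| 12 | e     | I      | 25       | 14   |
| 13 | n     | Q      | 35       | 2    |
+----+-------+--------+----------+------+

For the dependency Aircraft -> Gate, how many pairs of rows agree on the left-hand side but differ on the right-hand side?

Aircraft=25: violating pairs (2,12) — 1 pair.
Aircraft=24: violating pairs (5,6) — 1 pair.
Aircraft=35: violating pairs (11,13) — 1 pair.

3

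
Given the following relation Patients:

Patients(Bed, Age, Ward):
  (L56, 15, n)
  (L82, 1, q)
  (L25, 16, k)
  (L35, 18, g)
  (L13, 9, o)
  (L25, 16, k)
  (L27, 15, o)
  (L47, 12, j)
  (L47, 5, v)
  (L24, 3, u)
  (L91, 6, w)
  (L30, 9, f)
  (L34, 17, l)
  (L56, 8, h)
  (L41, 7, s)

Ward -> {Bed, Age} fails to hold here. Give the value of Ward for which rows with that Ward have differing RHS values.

o

Ward=n: 1 row → {Bed,Age} = (L56, 15) ✓
Ward=q: 1 row → {Bed,Age} = (L82, 1) ✓
Ward=k: 2 rows → {Bed,Age} = (L25, 16), (L25, 16) ✓
Ward=g: 1 row → {Bed,Age} = (L35, 18) ✓
Ward=o: 2 rows → {Bed,Age} takes values {(L13, 9), (L27, 15)} — violation
Ward=j: 1 row → {Bed,Age} = (L47, 12) ✓
Ward=v: 1 row → {Bed,Age} = (L47, 5) ✓
Ward=u: 1 row → {Bed,Age} = (L24, 3) ✓
Ward=w: 1 row → {Bed,Age} = (L91, 6) ✓
Ward=f: 1 row → {Bed,Age} = (L30, 9) ✓
Ward=l: 1 row → {Bed,Age} = (L34, 17) ✓
Ward=h: 1 row → {Bed,Age} = (L56, 8) ✓
Ward=s: 1 row → {Bed,Age} = (L41, 7) ✓
The only Ward value with inconsistent RHS is Ward=o.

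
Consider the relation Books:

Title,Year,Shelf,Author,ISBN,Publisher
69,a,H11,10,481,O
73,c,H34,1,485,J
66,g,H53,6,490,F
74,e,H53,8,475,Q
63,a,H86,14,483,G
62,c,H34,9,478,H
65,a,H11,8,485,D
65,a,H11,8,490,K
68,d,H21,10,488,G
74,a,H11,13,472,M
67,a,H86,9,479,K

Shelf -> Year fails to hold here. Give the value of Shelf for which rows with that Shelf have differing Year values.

Shelf=H11: 4 rows → Year = a, a, a, a ✓
Shelf=H34: 2 rows → Year = c, c ✓
Shelf=H53: 2 rows → Year takes values {g, e} — violation
Shelf=H86: 2 rows → Year = a, a ✓
Shelf=H21: 1 row → Year = d ✓
The only Shelf value with inconsistent Year is Shelf=H53.

H53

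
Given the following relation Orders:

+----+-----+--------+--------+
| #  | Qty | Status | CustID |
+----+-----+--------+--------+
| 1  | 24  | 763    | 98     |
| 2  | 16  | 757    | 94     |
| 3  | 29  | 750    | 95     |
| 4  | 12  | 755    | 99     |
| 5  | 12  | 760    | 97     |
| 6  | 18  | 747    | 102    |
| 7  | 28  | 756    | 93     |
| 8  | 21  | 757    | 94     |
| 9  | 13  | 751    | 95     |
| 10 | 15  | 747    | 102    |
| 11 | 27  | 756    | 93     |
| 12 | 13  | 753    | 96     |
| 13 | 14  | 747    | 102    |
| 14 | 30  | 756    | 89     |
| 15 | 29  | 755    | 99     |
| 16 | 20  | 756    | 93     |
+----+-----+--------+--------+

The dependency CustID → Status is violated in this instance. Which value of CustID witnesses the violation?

95

CustID=98: row 1 → Status = 763 ✓
CustID=94: rows 2, 8 → Status = 757, 757 ✓
CustID=95: rows 3, 9 → Status takes values {750, 751} — violation
CustID=99: rows 4, 15 → Status = 755, 755 ✓
CustID=97: row 5 → Status = 760 ✓
CustID=102: rows 6, 10, 13 → Status = 747, 747, 747 ✓
CustID=93: rows 7, 11, 16 → Status = 756, 756, 756 ✓
CustID=96: row 12 → Status = 753 ✓
CustID=89: row 14 → Status = 756 ✓
The only CustID value with inconsistent Status is CustID=95.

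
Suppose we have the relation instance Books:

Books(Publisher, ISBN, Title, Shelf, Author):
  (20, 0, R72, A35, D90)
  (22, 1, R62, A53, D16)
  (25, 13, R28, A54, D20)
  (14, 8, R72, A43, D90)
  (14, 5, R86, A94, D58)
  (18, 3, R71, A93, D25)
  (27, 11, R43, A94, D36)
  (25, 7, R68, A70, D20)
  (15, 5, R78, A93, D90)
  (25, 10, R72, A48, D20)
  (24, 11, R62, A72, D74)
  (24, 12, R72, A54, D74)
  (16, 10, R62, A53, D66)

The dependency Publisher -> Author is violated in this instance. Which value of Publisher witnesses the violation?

14

Publisher=20: 1 row → Author = D90 ✓
Publisher=22: 1 row → Author = D16 ✓
Publisher=25: 3 rows → Author = D20, D20, D20 ✓
Publisher=14: 2 rows → Author takes values {D90, D58} — violation
Publisher=18: 1 row → Author = D25 ✓
Publisher=27: 1 row → Author = D36 ✓
Publisher=15: 1 row → Author = D90 ✓
Publisher=24: 2 rows → Author = D74, D74 ✓
Publisher=16: 1 row → Author = D66 ✓
The only Publisher value with inconsistent Author is Publisher=14.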